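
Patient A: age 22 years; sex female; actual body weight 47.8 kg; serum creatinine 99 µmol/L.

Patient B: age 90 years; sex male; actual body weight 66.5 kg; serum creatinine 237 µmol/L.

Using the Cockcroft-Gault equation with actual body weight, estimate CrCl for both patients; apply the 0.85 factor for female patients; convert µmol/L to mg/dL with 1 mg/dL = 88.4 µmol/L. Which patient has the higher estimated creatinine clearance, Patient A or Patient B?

Patient A

Patient A: SCr = 99 / 88.4 = 1.12 mg/dL
Patient A: CrCl = (140 − 22) × 47.8 / (72 × 1.12) × 0.85 = 5640.4 / 80.64 × 0.85 ≈ 59.5 mL/min
Patient B: SCr = 237 / 88.4 = 2.681 mg/dL
Patient B: CrCl = (140 − 90) × 66.5 / (72 × 2.681) = 3325.0 / 193.03 ≈ 17.2 mL/min
59.5 vs 17.2 mL/min → Patient A is higher.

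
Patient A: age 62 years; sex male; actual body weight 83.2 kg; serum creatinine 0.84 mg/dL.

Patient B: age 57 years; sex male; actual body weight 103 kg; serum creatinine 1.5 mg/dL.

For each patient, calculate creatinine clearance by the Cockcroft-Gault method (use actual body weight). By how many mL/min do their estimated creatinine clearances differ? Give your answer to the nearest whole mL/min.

28 mL/min

Patient A: CrCl = (140 − 62) × 83.2 / (72 × 0.84) = 6489.6 / 60.48 ≈ 107.3 mL/min
Patient B: CrCl = (140 − 57) × 103 / (72 × 1.5) = 8549.0 / 108.00 ≈ 79.2 mL/min
|107.3 − 79.2| = 28.1 mL/min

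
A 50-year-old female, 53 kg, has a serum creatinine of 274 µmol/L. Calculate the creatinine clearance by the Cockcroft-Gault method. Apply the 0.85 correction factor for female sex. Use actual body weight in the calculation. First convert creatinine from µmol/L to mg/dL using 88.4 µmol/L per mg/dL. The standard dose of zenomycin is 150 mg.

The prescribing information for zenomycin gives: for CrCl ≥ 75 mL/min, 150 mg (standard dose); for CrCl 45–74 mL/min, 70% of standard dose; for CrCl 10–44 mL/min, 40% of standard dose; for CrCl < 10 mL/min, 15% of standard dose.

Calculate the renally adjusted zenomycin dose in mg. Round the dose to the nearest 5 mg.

60 mg

SCr = 274 / 88.4 = 3.1 mg/dL
CrCl = (140 − 50) × 53 / (72 × 3.1) × 0.85 = 4770.0 / 223.20 × 0.85 ≈ 18.2 mL/min
CrCl ≈ 18 mL/min → bracket 10–44 mL/min.
40% of 150 mg = 60 mg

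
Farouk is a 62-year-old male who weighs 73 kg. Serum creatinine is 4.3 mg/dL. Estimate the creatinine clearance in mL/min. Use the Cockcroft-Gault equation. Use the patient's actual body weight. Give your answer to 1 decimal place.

18.4 mL/min

CrCl = (140 − 62) × 73 / (72 × 4.3) = 5694.0 / 309.60 ≈ 18.4 mL/min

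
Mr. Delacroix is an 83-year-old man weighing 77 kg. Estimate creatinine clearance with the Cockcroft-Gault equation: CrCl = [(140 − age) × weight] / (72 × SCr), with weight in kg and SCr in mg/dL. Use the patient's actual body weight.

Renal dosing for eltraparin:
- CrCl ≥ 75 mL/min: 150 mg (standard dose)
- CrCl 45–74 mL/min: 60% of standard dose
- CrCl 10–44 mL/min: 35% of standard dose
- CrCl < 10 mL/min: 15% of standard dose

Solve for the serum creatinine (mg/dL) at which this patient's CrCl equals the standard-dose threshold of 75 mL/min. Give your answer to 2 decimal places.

0.81 mg/dL

Standard dose requires CrCl ≥ 75 mL/min.
Set (140 − 83) × 77 / (72 × SCr) = 75
SCr = (140 − 83) × 77 / (72 × 75) = 0.813 mg/dL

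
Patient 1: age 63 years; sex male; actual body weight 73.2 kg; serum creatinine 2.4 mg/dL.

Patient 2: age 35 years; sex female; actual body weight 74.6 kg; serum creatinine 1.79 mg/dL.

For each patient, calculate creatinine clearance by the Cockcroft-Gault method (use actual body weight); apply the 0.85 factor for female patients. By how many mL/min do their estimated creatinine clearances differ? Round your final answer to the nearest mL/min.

Patient 1: CrCl = (140 − 63) × 73.2 / (72 × 2.4) = 5636.4 / 172.80 ≈ 32.6 mL/min
Patient 2: CrCl = (140 − 35) × 74.6 / (72 × 1.79) × 0.85 = 7833.0 / 128.88 × 0.85 ≈ 51.7 mL/min
|32.6 − 51.7| = 19.1 mL/min

19 mL/min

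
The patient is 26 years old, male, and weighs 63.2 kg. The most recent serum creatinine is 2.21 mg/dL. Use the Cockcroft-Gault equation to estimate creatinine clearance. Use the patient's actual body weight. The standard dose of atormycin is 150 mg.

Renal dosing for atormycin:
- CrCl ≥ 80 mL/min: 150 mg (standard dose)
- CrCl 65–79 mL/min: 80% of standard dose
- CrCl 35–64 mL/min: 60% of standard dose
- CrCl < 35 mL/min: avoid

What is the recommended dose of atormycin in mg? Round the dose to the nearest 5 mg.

CrCl = (140 − 26) × 63.2 / (72 × 2.21) = 7204.8 / 159.12 ≈ 45.3 mL/min
CrCl ≈ 45 mL/min → bracket 35–64 mL/min.
60% of 150 mg = 90 mg

90 mg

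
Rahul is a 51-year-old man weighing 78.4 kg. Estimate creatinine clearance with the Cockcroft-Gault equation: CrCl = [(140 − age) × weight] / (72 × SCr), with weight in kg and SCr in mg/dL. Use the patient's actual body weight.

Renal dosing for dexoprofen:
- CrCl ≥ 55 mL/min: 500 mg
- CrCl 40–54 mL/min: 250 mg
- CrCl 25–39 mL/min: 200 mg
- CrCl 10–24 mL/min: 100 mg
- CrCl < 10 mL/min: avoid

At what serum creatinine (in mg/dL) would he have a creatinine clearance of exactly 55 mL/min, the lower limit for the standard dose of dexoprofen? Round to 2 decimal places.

Standard dose requires CrCl ≥ 55 mL/min.
Set (140 − 51) × 78.4 / (72 × SCr) = 55
SCr = (140 − 51) × 78.4 / (72 × 55) = 1.762 mg/dL

1.76 mg/dL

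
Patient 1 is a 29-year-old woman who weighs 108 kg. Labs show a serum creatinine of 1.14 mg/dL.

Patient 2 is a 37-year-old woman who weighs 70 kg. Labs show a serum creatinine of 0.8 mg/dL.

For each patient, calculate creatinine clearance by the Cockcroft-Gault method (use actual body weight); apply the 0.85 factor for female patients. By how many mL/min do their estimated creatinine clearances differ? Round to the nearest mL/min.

18 mL/min

Patient 1: CrCl = (140 − 29) × 108 / (72 × 1.14) × 0.85 = 11988.0 / 82.08 × 0.85 ≈ 124.1 mL/min
Patient 2: CrCl = (140 − 37) × 70 / (72 × 0.8) × 0.85 = 7210.0 / 57.60 × 0.85 ≈ 106.4 mL/min
|124.1 − 106.4| = 17.7 mL/min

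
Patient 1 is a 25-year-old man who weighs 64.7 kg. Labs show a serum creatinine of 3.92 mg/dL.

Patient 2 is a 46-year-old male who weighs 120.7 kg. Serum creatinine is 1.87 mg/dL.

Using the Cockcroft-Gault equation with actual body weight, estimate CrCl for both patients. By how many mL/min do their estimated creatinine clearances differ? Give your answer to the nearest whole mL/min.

Patient 1: CrCl = (140 − 25) × 64.7 / (72 × 3.92) = 7440.5 / 282.24 ≈ 26.4 mL/min
Patient 2: CrCl = (140 − 46) × 120.7 / (72 × 1.87) = 11345.8 / 134.64 ≈ 84.3 mL/min
|26.4 − 84.3| = 57.9 mL/min

58 mL/min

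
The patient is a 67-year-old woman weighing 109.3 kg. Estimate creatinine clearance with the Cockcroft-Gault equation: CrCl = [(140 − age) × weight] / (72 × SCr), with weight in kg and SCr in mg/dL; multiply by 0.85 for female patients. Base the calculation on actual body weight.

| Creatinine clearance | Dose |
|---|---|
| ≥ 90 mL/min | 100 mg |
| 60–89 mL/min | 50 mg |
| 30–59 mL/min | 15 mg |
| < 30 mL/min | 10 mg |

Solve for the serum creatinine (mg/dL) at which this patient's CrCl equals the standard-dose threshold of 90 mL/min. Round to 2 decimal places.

1.05 mg/dL

Standard dose requires CrCl ≥ 90 mL/min.
Set (140 − 67) × 109.3 × 0.85 / (72 × SCr) = 90
SCr = (140 − 67) × 109.3 × 0.85 / (72 × 90) = 1.047 mg/dL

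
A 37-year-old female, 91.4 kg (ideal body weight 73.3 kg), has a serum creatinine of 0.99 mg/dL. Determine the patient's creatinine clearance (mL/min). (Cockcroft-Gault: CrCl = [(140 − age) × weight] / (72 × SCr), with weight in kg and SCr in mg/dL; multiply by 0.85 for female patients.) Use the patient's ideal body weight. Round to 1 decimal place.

CrCl = (140 − 37) × 73.3 / (72 × 0.99) × 0.85 = 7549.9 / 71.28 × 0.85 ≈ 90.0 mL/min

90.0 mL/min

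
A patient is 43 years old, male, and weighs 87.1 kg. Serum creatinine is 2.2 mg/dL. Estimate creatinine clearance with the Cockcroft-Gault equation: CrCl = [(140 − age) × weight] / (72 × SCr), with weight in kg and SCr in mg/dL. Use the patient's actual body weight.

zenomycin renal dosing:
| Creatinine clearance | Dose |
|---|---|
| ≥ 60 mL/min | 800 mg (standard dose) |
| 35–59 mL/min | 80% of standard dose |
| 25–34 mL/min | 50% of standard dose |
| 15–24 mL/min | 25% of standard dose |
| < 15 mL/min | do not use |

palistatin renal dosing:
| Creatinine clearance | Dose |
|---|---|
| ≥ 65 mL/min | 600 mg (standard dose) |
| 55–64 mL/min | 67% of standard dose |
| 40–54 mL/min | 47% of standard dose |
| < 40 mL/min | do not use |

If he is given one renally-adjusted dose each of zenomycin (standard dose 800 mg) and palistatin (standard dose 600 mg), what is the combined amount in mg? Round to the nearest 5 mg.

CrCl = (140 − 43) × 87.1 / (72 × 2.2) = 8448.7 / 158.40 ≈ 53.3 mL/min
CrCl ≈ 53 mL/min.
zenomycin: 35–59 mL/min → 80% of 800 mg = 640 mg.
palistatin: 40–54 mL/min → 47% of 600 mg = 282 mg.
Total = 640 + 282 = 922 mg.

920 mg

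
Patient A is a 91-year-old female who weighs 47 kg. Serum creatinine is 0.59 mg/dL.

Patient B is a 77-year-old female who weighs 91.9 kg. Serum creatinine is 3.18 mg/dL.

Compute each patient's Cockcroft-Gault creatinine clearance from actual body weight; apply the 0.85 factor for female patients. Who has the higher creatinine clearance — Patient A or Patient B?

Patient A

Patient A: CrCl = (140 − 91) × 47 / (72 × 0.59) × 0.85 = 2303.0 / 42.48 × 0.85 ≈ 46.1 mL/min
Patient B: CrCl = (140 − 77) × 91.9 / (72 × 3.18) × 0.85 = 5789.7 / 228.96 × 0.85 ≈ 21.5 mL/min
46.1 vs 21.5 mL/min → Patient A is higher.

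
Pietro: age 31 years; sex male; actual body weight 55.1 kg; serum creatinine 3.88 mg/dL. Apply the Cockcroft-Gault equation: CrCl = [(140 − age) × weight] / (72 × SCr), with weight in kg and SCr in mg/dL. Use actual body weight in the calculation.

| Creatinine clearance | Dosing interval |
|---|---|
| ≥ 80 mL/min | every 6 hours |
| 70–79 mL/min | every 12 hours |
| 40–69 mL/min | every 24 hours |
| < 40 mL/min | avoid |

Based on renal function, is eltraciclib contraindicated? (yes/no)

yes

CrCl = (140 − 31) × 55.1 / (72 × 3.88) = 6005.9 / 279.36 ≈ 21.5 mL/min
CrCl ≈ 21 mL/min, which is < 40 mL/min.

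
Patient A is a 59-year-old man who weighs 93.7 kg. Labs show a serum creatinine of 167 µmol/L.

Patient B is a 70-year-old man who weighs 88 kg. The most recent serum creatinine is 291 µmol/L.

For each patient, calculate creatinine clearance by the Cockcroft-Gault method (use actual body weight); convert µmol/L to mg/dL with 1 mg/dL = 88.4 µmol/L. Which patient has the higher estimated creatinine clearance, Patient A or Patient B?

Patient A: SCr = 167 / 88.4 = 1.889 mg/dL
Patient A: CrCl = (140 − 59) × 93.7 / (72 × 1.889) = 7589.7 / 136.01 ≈ 55.8 mL/min
Patient B: SCr = 291 / 88.4 = 3.292 mg/dL
Patient B: CrCl = (140 − 70) × 88 / (72 × 3.292) = 6160.0 / 237.02 ≈ 26.0 mL/min
55.8 vs 26.0 mL/min → Patient A is higher.

Patient A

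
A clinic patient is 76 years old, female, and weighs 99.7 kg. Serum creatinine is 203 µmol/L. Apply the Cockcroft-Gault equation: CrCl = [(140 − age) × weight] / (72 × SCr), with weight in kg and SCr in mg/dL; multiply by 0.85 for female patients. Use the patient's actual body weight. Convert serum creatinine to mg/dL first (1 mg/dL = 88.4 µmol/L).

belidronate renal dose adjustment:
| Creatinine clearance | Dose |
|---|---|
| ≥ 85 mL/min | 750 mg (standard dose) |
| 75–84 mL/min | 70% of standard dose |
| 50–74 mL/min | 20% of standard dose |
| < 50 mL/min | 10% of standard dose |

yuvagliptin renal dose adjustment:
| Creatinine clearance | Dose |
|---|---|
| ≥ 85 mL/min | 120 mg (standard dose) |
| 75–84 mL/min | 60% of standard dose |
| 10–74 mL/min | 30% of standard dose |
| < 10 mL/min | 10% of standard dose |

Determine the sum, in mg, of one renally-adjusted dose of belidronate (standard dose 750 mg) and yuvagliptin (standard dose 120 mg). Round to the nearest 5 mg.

110 mg

SCr = 203 / 88.4 = 2.296 mg/dL
CrCl = (140 − 76) × 99.7 / (72 × 2.296) × 0.85 = 6380.8 / 165.31 × 0.85 ≈ 32.8 mL/min
CrCl ≈ 33 mL/min.
belidronate: < 50 mL/min → 10% of 750 mg = 75 mg.
yuvagliptin: 10–74 mL/min → 30% of 120 mg = 36 mg.
Total = 75 + 36 = 111 mg.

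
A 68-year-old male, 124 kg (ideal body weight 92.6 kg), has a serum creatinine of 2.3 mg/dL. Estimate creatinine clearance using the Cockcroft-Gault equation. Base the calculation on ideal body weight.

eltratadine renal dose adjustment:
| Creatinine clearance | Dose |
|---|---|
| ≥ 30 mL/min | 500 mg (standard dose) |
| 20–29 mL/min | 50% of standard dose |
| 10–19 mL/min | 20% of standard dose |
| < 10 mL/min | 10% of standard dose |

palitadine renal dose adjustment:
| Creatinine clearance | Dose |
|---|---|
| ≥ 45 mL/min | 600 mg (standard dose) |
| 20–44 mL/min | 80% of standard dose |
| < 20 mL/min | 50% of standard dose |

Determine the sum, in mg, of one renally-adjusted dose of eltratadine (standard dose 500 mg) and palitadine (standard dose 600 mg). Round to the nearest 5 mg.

CrCl = (140 − 68) × 92.6 / (72 × 2.3) = 6667.2 / 165.60 ≈ 40.3 mL/min
CrCl ≈ 40 mL/min.
eltratadine: ≥ 30 mL/min → 100% of 500 mg = 500 mg.
palitadine: 20–44 mL/min → 80% of 600 mg = 480 mg.
Total = 500 + 480 = 980 mg.

980 mg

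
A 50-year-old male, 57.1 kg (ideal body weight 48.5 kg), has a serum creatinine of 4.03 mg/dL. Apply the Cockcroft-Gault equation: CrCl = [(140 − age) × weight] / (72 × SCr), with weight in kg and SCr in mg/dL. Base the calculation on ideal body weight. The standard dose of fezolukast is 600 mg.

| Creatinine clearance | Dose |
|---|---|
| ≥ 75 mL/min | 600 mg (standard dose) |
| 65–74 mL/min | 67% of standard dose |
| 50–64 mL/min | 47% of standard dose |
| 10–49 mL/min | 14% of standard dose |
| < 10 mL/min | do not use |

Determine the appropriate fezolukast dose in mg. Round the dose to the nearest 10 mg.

80 mg

CrCl = (140 − 50) × 48.5 / (72 × 4.03) = 4365.0 / 290.16 ≈ 15.0 mL/min
CrCl ≈ 15 mL/min → bracket 10–49 mL/min.
14% of 600 mg = 84 mg → 80 mg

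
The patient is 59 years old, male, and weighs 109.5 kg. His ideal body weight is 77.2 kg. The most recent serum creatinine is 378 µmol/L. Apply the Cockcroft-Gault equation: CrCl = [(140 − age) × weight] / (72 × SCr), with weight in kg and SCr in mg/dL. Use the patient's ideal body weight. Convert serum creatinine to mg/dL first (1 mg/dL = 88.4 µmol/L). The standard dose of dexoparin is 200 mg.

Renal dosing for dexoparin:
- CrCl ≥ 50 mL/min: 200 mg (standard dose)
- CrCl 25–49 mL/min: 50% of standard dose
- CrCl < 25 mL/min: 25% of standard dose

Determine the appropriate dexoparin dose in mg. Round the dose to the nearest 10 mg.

SCr = 378 / 88.4 = 4.276 mg/dL
CrCl = (140 − 59) × 77.2 / (72 × 4.276) = 6253.2 / 307.87 ≈ 20.3 mL/min
CrCl ≈ 20 mL/min → bracket < 25 mL/min.
25% of 200 mg = 50 mg

50 mg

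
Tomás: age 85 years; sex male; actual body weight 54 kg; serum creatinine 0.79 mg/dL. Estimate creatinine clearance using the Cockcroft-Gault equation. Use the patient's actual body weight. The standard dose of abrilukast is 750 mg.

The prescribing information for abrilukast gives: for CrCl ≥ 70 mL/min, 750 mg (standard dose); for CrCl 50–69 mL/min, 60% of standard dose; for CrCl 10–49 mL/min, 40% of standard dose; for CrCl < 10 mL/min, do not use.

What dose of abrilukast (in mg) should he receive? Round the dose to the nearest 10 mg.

CrCl = (140 − 85) × 54 / (72 × 0.79) = 2970.0 / 56.88 ≈ 52.2 mL/min
CrCl ≈ 52 mL/min → bracket 50–69 mL/min.
60% of 750 mg = 450 mg

450 mg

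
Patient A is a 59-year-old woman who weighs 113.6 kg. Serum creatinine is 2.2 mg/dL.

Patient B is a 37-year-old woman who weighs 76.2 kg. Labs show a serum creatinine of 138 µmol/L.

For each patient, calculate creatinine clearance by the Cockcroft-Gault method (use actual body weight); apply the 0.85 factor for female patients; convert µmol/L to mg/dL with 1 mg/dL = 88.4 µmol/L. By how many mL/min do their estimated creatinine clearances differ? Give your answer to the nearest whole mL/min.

Patient A: CrCl = (140 − 59) × 113.6 / (72 × 2.2) × 0.85 = 9201.6 / 158.40 × 0.85 ≈ 49.4 mL/min
Patient B: SCr = 138 / 88.4 = 1.561 mg/dL
Patient B: CrCl = (140 − 37) × 76.2 / (72 × 1.561) × 0.85 = 7848.6 / 112.39 × 0.85 ≈ 59.4 mL/min
|49.4 − 59.4| = 10.0 mL/min

10 mL/min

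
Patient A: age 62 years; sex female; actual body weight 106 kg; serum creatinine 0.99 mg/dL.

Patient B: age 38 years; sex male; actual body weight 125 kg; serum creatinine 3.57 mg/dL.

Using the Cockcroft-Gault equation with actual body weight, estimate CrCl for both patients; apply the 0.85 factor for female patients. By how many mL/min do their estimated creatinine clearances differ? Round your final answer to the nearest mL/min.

49 mL/min

Patient A: CrCl = (140 − 62) × 106 / (72 × 0.99) × 0.85 = 8268.0 / 71.28 × 0.85 ≈ 98.6 mL/min
Patient B: CrCl = (140 − 38) × 125 / (72 × 3.57) = 12750.0 / 257.04 ≈ 49.6 mL/min
|98.6 − 49.6| = 49.0 mL/min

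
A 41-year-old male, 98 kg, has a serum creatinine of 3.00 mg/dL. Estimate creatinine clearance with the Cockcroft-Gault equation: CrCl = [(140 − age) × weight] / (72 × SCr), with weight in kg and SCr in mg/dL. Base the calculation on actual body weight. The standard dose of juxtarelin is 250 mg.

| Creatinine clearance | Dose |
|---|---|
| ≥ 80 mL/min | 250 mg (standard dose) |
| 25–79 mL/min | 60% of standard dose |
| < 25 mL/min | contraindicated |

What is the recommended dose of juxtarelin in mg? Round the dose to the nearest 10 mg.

CrCl = (140 − 41) × 98 / (72 × 3) = 9702.0 / 216.00 ≈ 44.9 mL/min
CrCl ≈ 45 mL/min → bracket 25–79 mL/min.
60% of 250 mg = 150 mg

150 mg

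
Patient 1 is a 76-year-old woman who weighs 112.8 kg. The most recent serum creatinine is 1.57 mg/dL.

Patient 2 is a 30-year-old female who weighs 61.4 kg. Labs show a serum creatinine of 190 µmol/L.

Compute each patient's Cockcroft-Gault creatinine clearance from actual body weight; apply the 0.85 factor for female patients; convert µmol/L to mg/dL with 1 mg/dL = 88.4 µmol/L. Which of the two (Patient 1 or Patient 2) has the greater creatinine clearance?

Patient 1

Patient 1: CrCl = (140 − 76) × 112.8 / (72 × 1.57) × 0.85 = 7219.2 / 113.04 × 0.85 ≈ 54.3 mL/min
Patient 2: SCr = 190 / 88.4 = 2.149 mg/dL
Patient 2: CrCl = (140 − 30) × 61.4 / (72 × 2.149) × 0.85 = 6754.0 / 154.73 × 0.85 ≈ 37.1 mL/min
54.3 vs 37.1 mL/min → Patient 1 is higher.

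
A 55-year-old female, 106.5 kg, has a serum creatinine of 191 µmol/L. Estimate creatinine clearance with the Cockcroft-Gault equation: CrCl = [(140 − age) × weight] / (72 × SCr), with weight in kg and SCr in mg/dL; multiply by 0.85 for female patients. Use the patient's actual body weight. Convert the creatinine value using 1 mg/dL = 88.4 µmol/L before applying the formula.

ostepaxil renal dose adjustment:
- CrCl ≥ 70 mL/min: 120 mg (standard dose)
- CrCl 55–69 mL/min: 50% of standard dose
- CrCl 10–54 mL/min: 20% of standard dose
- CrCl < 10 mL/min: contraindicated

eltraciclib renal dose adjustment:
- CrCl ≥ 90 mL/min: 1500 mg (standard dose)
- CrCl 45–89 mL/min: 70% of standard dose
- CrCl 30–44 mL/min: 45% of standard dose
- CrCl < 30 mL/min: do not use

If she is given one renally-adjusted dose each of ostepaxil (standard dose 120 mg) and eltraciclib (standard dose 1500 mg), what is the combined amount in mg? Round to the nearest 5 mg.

1075 mg

SCr = 191 / 88.4 = 2.161 mg/dL
CrCl = (140 − 55) × 106.5 / (72 × 2.161) × 0.85 = 9052.5 / 155.59 × 0.85 ≈ 49.5 mL/min
CrCl ≈ 49 mL/min.
ostepaxil: 10–54 mL/min → 20% of 120 mg = 24 mg.
eltraciclib: 45–89 mL/min → 70% of 1500 mg = 1050 mg.
Total = 24 + 1050 = 1074 mg.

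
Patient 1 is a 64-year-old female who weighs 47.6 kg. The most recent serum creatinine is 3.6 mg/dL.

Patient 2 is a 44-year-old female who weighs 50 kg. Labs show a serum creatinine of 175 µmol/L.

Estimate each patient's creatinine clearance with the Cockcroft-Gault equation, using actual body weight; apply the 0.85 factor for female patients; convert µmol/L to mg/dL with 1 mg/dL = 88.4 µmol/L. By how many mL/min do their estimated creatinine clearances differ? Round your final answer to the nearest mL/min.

17 mL/min

Patient 1: CrCl = (140 − 64) × 47.6 / (72 × 3.6) × 0.85 = 3617.6 / 259.20 × 0.85 ≈ 11.9 mL/min
Patient 2: SCr = 175 / 88.4 = 1.98 mg/dL
Patient 2: CrCl = (140 − 44) × 50 / (72 × 1.98) × 0.85 = 4800.0 / 142.56 × 0.85 ≈ 28.6 mL/min
|11.9 − 28.6| = 16.7 mL/min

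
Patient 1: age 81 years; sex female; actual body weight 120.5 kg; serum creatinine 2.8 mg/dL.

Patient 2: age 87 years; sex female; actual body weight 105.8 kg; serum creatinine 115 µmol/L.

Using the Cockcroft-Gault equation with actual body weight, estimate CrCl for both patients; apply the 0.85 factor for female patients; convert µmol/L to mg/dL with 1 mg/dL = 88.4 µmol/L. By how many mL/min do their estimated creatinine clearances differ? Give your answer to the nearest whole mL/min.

Patient 1: CrCl = (140 − 81) × 120.5 / (72 × 2.8) × 0.85 = 7109.5 / 201.60 × 0.85 ≈ 30.0 mL/min
Patient 2: SCr = 115 / 88.4 = 1.301 mg/dL
Patient 2: CrCl = (140 − 87) × 105.8 / (72 × 1.301) × 0.85 = 5607.4 / 93.67 × 0.85 ≈ 50.9 mL/min
|30.0 − 50.9| = 20.9 mL/min

21 mL/min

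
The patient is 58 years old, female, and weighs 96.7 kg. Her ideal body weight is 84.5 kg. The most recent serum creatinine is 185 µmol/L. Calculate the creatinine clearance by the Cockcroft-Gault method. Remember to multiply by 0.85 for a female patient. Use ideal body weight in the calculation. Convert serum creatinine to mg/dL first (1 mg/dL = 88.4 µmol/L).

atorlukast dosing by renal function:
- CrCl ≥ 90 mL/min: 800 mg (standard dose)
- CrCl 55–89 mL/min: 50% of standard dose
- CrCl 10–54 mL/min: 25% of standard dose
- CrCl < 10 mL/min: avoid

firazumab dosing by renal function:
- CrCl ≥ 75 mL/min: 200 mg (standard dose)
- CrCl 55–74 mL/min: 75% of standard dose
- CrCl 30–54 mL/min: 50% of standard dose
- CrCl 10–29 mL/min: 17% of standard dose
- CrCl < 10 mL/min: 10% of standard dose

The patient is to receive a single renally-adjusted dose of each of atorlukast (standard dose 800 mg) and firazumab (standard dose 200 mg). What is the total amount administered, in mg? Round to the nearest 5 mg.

SCr = 185 / 88.4 = 2.093 mg/dL
CrCl = (140 − 58) × 84.5 / (72 × 2.093) × 0.85 = 6929.0 / 150.70 × 0.85 ≈ 39.1 mL/min
CrCl ≈ 39 mL/min.
atorlukast: 10–54 mL/min → 25% of 800 mg = 200 mg.
firazumab: 30–54 mL/min → 50% of 200 mg = 100 mg.
Total = 200 + 100 = 300 mg.

300 mg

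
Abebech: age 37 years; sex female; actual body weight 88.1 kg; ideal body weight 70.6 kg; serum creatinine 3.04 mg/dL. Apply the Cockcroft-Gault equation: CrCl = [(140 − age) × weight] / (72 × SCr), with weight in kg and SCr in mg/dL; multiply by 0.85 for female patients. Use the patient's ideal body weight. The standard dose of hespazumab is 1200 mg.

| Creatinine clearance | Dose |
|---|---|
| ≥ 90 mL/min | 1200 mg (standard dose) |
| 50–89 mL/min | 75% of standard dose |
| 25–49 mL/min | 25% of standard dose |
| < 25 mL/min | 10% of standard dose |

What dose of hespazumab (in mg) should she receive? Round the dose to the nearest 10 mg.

CrCl = (140 − 37) × 70.6 / (72 × 3.04) × 0.85 = 7271.8 / 218.88 × 0.85 ≈ 28.2 mL/min
CrCl ≈ 28 mL/min → bracket 25–49 mL/min.
25% of 1200 mg = 300 mg

300 mg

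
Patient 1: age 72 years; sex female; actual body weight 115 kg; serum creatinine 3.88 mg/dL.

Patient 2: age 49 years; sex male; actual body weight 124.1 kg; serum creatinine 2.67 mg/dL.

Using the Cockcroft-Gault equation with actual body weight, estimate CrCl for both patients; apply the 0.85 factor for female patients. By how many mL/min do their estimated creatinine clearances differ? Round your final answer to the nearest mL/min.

Patient 1: CrCl = (140 − 72) × 115 / (72 × 3.88) × 0.85 = 7820.0 / 279.36 × 0.85 ≈ 23.8 mL/min
Patient 2: CrCl = (140 − 49) × 124.1 / (72 × 2.67) = 11293.1 / 192.24 ≈ 58.7 mL/min
|23.8 − 58.7| = 34.9 mL/min

35 mL/min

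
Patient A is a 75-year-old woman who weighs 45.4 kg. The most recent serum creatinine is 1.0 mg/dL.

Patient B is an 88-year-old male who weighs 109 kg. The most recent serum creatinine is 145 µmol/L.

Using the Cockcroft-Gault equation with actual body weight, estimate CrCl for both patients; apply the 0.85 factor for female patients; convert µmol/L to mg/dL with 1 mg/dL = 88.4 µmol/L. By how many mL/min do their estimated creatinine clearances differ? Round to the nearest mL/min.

Patient A: CrCl = (140 − 75) × 45.4 / (72 × 1) × 0.85 = 2951.0 / 72.00 × 0.85 ≈ 34.8 mL/min
Patient B: SCr = 145 / 88.4 = 1.64 mg/dL
Patient B: CrCl = (140 − 88) × 109 / (72 × 1.64) = 5668.0 / 118.08 ≈ 48.0 mL/min
|34.8 − 48.0| = 13.2 mL/min

13 mL/min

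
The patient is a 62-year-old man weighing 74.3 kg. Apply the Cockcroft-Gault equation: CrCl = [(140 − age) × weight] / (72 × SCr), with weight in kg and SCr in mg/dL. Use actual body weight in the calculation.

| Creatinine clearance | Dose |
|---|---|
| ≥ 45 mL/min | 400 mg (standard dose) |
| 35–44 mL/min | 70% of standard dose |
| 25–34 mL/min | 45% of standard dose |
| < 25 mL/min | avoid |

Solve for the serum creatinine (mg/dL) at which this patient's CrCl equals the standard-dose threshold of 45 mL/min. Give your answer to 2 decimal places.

1.79 mg/dL

Standard dose requires CrCl ≥ 45 mL/min.
Set (140 − 62) × 74.3 / (72 × SCr) = 45
SCr = (140 − 62) × 74.3 / (72 × 45) = 1.789 mg/dL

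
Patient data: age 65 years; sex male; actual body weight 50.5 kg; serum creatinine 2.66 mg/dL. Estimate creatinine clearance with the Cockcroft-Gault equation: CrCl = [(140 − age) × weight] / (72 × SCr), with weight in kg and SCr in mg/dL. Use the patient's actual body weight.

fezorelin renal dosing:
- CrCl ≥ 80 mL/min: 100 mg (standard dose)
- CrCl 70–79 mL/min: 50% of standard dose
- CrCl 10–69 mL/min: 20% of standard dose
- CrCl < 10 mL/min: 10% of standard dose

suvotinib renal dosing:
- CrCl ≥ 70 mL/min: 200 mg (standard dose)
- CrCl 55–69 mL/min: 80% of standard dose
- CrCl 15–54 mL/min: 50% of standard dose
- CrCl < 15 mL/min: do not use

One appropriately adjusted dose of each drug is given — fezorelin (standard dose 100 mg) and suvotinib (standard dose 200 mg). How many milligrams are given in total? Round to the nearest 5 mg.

CrCl = (140 − 65) × 50.5 / (72 × 2.66) = 3787.5 / 191.52 ≈ 19.8 mL/min
CrCl ≈ 20 mL/min.
fezorelin: 10–69 mL/min → 20% of 100 mg = 20 mg.
suvotinib: 15–54 mL/min → 50% of 200 mg = 100 mg.
Total = 20 + 100 = 120 mg.

120 mg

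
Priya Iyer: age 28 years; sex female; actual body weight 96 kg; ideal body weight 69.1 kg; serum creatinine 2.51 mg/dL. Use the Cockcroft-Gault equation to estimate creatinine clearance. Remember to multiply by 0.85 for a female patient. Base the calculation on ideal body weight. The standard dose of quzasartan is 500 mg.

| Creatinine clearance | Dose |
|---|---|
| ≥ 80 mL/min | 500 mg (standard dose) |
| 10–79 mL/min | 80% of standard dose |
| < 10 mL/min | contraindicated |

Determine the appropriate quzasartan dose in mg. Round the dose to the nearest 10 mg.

400 mg

CrCl = (140 − 28) × 69.1 / (72 × 2.51) × 0.85 = 7739.2 / 180.72 × 0.85 ≈ 36.4 mL/min
CrCl ≈ 36 mL/min → bracket 10–79 mL/min.
80% of 500 mg = 400 mg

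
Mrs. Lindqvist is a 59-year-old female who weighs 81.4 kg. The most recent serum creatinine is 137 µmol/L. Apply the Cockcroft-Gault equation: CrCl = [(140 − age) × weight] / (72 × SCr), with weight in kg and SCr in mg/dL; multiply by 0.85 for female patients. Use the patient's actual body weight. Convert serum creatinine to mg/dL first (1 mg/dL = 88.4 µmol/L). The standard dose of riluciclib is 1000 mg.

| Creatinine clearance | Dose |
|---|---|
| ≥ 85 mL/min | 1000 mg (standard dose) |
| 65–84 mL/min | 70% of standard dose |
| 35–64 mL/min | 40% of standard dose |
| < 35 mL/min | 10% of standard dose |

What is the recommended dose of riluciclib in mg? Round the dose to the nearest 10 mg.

SCr = 137 / 88.4 = 1.55 mg/dL
CrCl = (140 − 59) × 81.4 / (72 × 1.55) × 0.85 = 6593.4 / 111.60 × 0.85 ≈ 50.2 mL/min
CrCl ≈ 50 mL/min → bracket 35–64 mL/min.
40% of 1000 mg = 400 mg

400 mg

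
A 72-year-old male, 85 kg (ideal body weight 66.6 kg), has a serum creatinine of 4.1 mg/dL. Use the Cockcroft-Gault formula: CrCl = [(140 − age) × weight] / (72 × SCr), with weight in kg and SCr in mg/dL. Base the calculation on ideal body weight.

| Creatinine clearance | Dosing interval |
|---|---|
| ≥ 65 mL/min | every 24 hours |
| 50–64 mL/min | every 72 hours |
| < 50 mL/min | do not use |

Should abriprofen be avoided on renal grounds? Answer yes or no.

CrCl = (140 − 72) × 66.6 / (72 × 4.1) = 4528.8 / 295.20 ≈ 15.3 mL/min
CrCl ≈ 15 mL/min, which is < 50 mL/min.

yes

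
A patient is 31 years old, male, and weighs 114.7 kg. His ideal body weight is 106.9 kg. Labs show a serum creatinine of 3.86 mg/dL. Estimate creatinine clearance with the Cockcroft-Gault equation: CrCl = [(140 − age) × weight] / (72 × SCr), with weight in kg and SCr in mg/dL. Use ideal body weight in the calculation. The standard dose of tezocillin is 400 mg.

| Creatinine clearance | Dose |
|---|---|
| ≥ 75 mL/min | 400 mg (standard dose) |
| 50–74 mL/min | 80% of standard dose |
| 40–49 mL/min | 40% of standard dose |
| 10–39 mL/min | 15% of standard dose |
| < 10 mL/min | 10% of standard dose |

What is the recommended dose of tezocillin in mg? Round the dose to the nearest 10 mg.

160 mg

CrCl = (140 − 31) × 106.9 / (72 × 3.86) = 11652.1 / 277.92 ≈ 41.9 mL/min
CrCl ≈ 42 mL/min → bracket 40–49 mL/min.
40% of 400 mg = 160 mg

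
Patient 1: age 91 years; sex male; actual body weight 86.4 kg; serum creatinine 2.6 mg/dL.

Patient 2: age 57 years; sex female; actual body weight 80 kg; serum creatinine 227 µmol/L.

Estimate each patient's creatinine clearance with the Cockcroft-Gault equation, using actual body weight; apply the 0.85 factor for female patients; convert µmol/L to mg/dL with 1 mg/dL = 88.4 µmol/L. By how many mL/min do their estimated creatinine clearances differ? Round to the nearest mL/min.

8 mL/min

Patient 1: CrCl = (140 − 91) × 86.4 / (72 × 2.6) = 4233.6 / 187.20 ≈ 22.6 mL/min
Patient 2: SCr = 227 / 88.4 = 2.568 mg/dL
Patient 2: CrCl = (140 − 57) × 80 / (72 × 2.568) × 0.85 = 6640.0 / 184.90 × 0.85 ≈ 30.5 mL/min
|22.6 − 30.5| = 7.9 mL/min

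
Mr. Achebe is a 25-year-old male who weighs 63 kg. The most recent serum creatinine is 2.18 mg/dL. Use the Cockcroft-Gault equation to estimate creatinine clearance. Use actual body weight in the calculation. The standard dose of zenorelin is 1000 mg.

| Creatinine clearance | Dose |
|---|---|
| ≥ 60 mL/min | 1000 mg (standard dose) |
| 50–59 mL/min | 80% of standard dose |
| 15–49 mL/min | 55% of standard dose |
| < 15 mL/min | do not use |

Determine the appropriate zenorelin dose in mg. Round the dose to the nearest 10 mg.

550 mg

CrCl = (140 − 25) × 63 / (72 × 2.18) = 7245.0 / 156.96 ≈ 46.2 mL/min
CrCl ≈ 46 mL/min → bracket 15–49 mL/min.
55% of 1000 mg = 550 mg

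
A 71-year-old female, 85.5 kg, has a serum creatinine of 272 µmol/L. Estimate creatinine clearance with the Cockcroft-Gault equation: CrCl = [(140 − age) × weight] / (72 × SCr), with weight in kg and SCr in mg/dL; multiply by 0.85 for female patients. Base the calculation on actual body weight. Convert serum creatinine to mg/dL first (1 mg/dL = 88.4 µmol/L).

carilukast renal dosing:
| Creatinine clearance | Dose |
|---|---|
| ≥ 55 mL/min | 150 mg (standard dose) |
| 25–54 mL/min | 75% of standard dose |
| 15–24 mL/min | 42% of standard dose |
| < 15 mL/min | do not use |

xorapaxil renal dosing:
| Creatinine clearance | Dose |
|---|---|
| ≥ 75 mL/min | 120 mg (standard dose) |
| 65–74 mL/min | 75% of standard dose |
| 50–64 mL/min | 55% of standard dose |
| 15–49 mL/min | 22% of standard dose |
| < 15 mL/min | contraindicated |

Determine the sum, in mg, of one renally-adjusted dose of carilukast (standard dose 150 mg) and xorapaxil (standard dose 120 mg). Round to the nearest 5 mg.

90 mg

SCr = 272 / 88.4 = 3.077 mg/dL
CrCl = (140 − 71) × 85.5 / (72 × 3.077) × 0.85 = 5899.5 / 221.54 × 0.85 ≈ 22.6 mL/min
CrCl ≈ 23 mL/min.
carilukast: 15–24 mL/min → 42% of 150 mg = 63 mg.
xorapaxil: 15–49 mL/min → 22% of 120 mg = 26.4 mg.
Total = 63 + 26.4 = 89.4 mg.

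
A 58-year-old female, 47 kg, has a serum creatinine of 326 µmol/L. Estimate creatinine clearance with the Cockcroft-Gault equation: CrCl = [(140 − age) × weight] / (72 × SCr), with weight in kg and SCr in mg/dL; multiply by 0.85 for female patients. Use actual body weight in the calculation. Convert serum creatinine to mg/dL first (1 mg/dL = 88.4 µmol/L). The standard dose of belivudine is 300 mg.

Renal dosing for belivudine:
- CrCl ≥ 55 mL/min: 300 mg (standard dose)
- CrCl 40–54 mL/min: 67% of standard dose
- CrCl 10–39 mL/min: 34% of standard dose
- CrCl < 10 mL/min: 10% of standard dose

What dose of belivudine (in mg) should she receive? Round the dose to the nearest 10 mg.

SCr = 326 / 88.4 = 3.688 mg/dL
CrCl = (140 − 58) × 47 / (72 × 3.688) × 0.85 = 3854.0 / 265.54 × 0.85 ≈ 12.3 mL/min
CrCl ≈ 12 mL/min → bracket 10–39 mL/min.
34% of 300 mg = 102 mg → 100 mg

100 mg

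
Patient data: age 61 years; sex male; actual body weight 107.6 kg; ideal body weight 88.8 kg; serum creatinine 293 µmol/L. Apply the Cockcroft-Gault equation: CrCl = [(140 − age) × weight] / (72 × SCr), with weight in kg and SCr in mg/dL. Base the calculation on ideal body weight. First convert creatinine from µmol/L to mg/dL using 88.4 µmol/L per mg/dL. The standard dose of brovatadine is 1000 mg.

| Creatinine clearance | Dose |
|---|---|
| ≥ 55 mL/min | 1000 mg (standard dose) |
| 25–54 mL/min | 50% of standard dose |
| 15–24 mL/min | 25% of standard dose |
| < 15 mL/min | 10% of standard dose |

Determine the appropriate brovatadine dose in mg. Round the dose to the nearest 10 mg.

SCr = 293 / 88.4 = 3.314 mg/dL
CrCl = (140 − 61) × 88.8 / (72 × 3.314) = 7015.2 / 238.61 ≈ 29.4 mL/min
CrCl ≈ 29 mL/min → bracket 25–54 mL/min.
50% of 1000 mg = 500 mg

500 mg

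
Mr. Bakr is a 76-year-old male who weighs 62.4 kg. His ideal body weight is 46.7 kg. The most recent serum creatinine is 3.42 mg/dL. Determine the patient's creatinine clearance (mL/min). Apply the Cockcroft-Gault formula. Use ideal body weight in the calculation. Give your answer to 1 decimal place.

CrCl = (140 − 76) × 46.7 / (72 × 3.42) = 2988.8 / 246.24 ≈ 12.1 mL/min

12.1 mL/min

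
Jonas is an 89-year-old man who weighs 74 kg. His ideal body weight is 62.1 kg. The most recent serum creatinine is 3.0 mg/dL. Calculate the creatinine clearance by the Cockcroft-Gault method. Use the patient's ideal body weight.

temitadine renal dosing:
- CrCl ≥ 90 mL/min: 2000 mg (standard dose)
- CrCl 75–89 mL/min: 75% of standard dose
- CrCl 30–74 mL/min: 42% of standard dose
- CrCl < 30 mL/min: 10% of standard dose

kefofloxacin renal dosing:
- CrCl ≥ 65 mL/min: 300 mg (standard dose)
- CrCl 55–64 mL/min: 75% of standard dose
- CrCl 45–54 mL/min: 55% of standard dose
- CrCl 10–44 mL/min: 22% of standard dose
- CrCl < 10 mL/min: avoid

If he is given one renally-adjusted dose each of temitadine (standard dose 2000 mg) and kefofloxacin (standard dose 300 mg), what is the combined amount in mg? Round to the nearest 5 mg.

CrCl = (140 − 89) × 62.1 / (72 × 3) = 3167.1 / 216.00 ≈ 14.7 mL/min
CrCl ≈ 15 mL/min.
temitadine: < 30 mL/min → 10% of 2000 mg = 200 mg.
kefofloxacin: 10–44 mL/min → 22% of 300 mg = 66 mg.
Total = 200 + 66 = 266 mg.

265 mg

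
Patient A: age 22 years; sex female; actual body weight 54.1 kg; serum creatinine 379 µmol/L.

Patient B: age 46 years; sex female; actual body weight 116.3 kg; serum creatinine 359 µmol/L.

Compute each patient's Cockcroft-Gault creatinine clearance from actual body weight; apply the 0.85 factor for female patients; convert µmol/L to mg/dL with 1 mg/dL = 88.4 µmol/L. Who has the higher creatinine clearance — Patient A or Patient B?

Patient A: SCr = 379 / 88.4 = 4.287 mg/dL
Patient A: CrCl = (140 − 22) × 54.1 / (72 × 4.287) × 0.85 = 6383.8 / 308.66 × 0.85 ≈ 17.6 mL/min
Patient B: SCr = 359 / 88.4 = 4.061 mg/dL
Patient B: CrCl = (140 − 46) × 116.3 / (72 × 4.061) × 0.85 = 10932.2 / 292.39 × 0.85 ≈ 31.8 mL/min
17.6 vs 31.8 mL/min → Patient B is higher.

Patient B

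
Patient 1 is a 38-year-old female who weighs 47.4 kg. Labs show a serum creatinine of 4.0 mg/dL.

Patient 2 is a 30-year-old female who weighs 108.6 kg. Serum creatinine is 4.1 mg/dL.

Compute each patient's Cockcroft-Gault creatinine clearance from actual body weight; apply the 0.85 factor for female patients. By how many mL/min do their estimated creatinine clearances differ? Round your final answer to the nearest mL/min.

Patient 1: CrCl = (140 − 38) × 47.4 / (72 × 4) × 0.85 = 4834.8 / 288.00 × 0.85 ≈ 14.3 mL/min
Patient 2: CrCl = (140 − 30) × 108.6 / (72 × 4.1) × 0.85 = 11946.0 / 295.20 × 0.85 ≈ 34.4 mL/min
|14.3 − 34.4| = 20.1 mL/min

20 mL/min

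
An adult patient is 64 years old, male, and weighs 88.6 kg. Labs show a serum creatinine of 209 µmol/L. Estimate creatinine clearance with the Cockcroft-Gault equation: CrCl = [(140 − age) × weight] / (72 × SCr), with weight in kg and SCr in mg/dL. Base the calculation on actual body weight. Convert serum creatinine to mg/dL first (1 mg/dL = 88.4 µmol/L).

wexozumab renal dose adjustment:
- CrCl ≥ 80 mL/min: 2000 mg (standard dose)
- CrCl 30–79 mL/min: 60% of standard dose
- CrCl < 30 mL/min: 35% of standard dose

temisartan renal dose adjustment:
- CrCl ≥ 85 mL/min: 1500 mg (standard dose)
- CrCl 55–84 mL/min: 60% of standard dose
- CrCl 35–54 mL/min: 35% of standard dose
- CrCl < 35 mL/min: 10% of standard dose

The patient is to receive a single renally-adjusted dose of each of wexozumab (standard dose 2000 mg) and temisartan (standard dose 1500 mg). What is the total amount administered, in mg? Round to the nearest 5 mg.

SCr = 209 / 88.4 = 2.364 mg/dL
CrCl = (140 − 64) × 88.6 / (72 × 2.364) = 6733.6 / 170.21 ≈ 39.6 mL/min
CrCl ≈ 40 mL/min.
wexozumab: 30–79 mL/min → 60% of 2000 mg = 1200 mg.
temisartan: 35–54 mL/min → 35% of 1500 mg = 525 mg.
Total = 1200 + 525 = 1725 mg.

1725 mg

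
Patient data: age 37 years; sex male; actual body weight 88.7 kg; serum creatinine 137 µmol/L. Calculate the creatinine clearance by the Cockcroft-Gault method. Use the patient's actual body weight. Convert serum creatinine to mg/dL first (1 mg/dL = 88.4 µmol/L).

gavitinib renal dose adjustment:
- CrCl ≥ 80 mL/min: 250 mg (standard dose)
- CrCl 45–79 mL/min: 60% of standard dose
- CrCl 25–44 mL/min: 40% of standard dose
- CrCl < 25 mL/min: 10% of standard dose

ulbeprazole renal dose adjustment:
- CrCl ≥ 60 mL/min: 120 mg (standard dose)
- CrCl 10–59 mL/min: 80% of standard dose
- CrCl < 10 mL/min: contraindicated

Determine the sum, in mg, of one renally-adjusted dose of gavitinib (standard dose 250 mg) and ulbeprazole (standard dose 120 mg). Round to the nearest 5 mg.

SCr = 137 / 88.4 = 1.55 mg/dL
CrCl = (140 − 37) × 88.7 / (72 × 1.55) = 9136.1 / 111.60 ≈ 81.9 mL/min
CrCl ≈ 82 mL/min.
gavitinib: ≥ 80 mL/min → 100% of 250 mg = 250 mg.
ulbeprazole: ≥ 60 mL/min → 100% of 120 mg = 120 mg.
Total = 250 + 120 = 370 mg.

370 mg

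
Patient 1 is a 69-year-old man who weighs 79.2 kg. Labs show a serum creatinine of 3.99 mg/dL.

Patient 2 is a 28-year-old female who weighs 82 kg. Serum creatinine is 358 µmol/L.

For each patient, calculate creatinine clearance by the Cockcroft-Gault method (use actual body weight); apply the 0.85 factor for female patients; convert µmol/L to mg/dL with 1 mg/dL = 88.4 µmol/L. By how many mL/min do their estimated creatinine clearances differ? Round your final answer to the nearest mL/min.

7 mL/min

Patient 1: CrCl = (140 − 69) × 79.2 / (72 × 3.99) = 5623.2 / 287.28 ≈ 19.6 mL/min
Patient 2: SCr = 358 / 88.4 = 4.05 mg/dL
Patient 2: CrCl = (140 − 28) × 82 / (72 × 4.05) × 0.85 = 9184.0 / 291.60 × 0.85 ≈ 26.8 mL/min
|19.6 − 26.8| = 7.2 mL/min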